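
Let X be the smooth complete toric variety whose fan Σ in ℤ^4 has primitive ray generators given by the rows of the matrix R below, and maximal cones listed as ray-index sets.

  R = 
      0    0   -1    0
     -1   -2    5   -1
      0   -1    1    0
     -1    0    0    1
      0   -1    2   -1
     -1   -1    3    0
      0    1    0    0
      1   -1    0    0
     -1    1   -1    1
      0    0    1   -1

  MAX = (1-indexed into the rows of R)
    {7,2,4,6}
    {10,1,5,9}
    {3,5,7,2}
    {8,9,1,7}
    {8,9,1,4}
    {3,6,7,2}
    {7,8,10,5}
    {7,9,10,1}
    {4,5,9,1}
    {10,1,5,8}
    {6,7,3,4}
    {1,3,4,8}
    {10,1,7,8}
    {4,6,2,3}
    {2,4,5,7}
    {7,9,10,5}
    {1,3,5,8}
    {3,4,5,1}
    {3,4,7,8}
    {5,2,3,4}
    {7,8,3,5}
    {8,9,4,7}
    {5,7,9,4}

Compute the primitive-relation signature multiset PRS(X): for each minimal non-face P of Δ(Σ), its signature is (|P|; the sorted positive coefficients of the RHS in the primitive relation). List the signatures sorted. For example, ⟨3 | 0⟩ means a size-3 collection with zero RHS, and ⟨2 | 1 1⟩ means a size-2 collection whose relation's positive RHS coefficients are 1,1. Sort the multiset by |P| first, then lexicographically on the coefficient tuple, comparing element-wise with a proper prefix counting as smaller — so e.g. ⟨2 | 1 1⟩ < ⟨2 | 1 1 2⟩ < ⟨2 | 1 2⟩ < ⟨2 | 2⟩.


Primitive collections (20):

  P = {3,9}:  v_{3} + v_{9} = v_{4}  ⟹  sig = ⟨2 | 1⟩
  P = {3,10}:  v_{3} + v_{10} = v_{5}  ⟹  sig = ⟨2 | 1⟩
  P = {5,6}:  v_{5} + v_{6} = v_{2}  ⟹  sig = ⟨2 | 1⟩
  P = {1,6}:  v_{1} + v_{6} = v_{4} + v_{5}  ⟹  sig = ⟨2 | 1 1⟩
  P = {4,10}:  v_{4} + v_{10} = v_{5} + v_{9}  ⟹  sig = ⟨2 | 1 1⟩
  P = {6,9}:  v_{6} + v_{9} = 2·v_{4} + v_{5} + v_{7}  ⟹  sig = ⟨2 | 1 1 2⟩
  P = {6,10}:  v_{6} + v_{10} = v_{4} + 2·v_{5} + v_{7}  ⟹  sig = ⟨2 | 1 1 2⟩
  P = {2,8}:  v_{2} + v_{8} = 3·v_{3} + v_{5} + v_{7}  ⟹  sig = ⟨2 | 1 1 3⟩
  P = {2,10}:  v_{2} + v_{10} = v_{4} + 3·v_{5} + v_{7}  ⟹  sig = ⟨2 | 1 1 3⟩
  P = {1,2}:  v_{1} + v_{2} = v_{4} + 2·v_{5}  ⟹  sig = ⟨2 | 1 2⟩
  P = {2,9}:  v_{2} + v_{9} = 2·v_{4} + 2·v_{5} + v_{7}  ⟹  sig = ⟨2 | 1 2 2⟩
  P = {6,8}:  v_{6} + v_{8} = 3·v_{3} + v_{7}  ⟹  sig = ⟨2 | 1 3⟩
  P = {1,3,7}:  v_{1} + v_{3} + v_{7} = 0  ⟹  sig = ⟨3 | 0⟩
  P = {8,9,10}:  v_{8} + v_{9} + v_{10} = 0  ⟹  sig = ⟨3 | 0⟩
  P = {1,4,7}:  v_{1} + v_{4} + v_{7} = v_{9}  ⟹  sig = ⟨3 | 1⟩
  P = {1,5,7}:  v_{1} + v_{5} + v_{7} = v_{10}  ⟹  sig = ⟨3 | 1⟩
  P = {5,8,9}:  v_{5} + v_{8} + v_{9} = v_{3}  ⟹  sig = ⟨3 | 1⟩
  P = {4,5,8}:  v_{4} + v_{5} + v_{8} = 2·v_{3}  ⟹  sig = ⟨3 | 2⟩
  P = {3,4,5,7}:  v_{3} + v_{4} + v_{5} + v_{7} = v_{6}  ⟹  sig = ⟨4 | 1⟩
  P = {2,3,4,7}:  v_{2} + v_{3} + v_{4} + v_{7} = 2·v_{6}  ⟹  sig = ⟨4 | 2⟩

Sorted signature multiset PRS(X):
{ ⟨2 | 1⟩ ×3,  ⟨2 | 1 1⟩ ×2,  ⟨2 | 1 1 2⟩ ×2,  ⟨2 | 1 1 3⟩ ×2,  ⟨2 | 1 2⟩,  ⟨2 | 1 2 2⟩,  ⟨2 | 1 3⟩,  ⟨3 | 0⟩ ×2,  ⟨3 | 1⟩ ×3,  ⟨3 | 2⟩,  ⟨4 | 1⟩,  ⟨4 | 2⟩ }


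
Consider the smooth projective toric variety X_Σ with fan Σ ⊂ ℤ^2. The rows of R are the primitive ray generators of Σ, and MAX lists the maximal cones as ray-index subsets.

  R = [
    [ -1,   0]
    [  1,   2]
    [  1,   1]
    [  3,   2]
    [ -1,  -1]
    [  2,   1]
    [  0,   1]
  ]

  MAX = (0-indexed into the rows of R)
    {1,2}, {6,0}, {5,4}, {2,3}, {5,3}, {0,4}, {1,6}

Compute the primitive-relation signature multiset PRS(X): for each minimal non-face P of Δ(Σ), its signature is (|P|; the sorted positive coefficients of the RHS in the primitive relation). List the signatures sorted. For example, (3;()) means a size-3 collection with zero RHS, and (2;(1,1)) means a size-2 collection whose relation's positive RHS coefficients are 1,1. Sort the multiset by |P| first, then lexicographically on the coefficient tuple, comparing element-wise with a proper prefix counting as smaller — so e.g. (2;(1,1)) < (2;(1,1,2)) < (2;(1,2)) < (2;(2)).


Primitive collections (14):

  {2,4}:  v_{2} + v_{4} = 0 — sig = (2;())
  {0,2}:  v_{0} + v_{2} = v_{6} — sig = (2;(1))
  {0,5}:  v_{0} + v_{5} = v_{2} — sig = (2;(1))
  {1,4}:  v_{1} + v_{4} = v_{6} — sig = (2;(1))
  {2,5}:  v_{2} + v_{5} = v_{3} — sig = (2;(1))
  {2,6}:  v_{2} + v_{6} = v_{1} — sig = (2;(1))
  {3,4}:  v_{3} + v_{4} = v_{5} — sig = (2;(1))
  {4,6}:  v_{4} + v_{6} = v_{0} — sig = (2;(1))
  {0,1}:  v_{0} + v_{1} = 2·v_{6} — sig = (2;(2))
  {0,3}:  v_{0} + v_{3} = 2·v_{2} — sig = (2;(2))
  {5,6}:  v_{5} + v_{6} = 2·v_{2} — sig = (2;(2))
  {1,5}:  v_{1} + v_{5} = 3·v_{2} — sig = (2;(3))
  {3,6}:  v_{3} + v_{6} = 3·v_{2} — sig = (2;(3))
  {1,3}:  v_{1} + v_{3} = 4·v_{2} — sig = (2;(4))

Hence PRS(X_Σ) =
[(2;()), (2;(1)), (2;(1)), (2;(1)), (2;(1)), (2;(1)), (2;(1)), (2;(1)), (2;(2)), (2;(2)), (2;(2)), (2;(3)), (2;(3)), (2;(4))]


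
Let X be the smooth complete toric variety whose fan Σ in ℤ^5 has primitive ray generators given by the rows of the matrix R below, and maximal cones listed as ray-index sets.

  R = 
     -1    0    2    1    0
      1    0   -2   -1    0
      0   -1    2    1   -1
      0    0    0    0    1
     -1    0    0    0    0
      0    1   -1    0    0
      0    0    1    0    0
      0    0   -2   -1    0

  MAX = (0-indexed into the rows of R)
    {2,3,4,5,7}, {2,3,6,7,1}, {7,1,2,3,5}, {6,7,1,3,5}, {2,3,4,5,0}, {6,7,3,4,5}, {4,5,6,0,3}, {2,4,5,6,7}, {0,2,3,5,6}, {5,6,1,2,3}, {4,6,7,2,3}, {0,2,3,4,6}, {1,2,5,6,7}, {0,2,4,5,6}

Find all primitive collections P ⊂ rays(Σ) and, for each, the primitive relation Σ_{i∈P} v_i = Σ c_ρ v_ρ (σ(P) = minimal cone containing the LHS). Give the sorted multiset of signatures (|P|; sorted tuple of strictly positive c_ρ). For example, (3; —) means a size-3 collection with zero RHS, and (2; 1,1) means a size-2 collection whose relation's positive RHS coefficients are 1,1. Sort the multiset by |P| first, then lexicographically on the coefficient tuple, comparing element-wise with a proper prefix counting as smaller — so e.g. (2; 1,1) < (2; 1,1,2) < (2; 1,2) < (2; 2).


The 5 primitive collections of Σ (r=8, n=5):

  {0,1}:  v_{0} + v_{1} = 0  ⟹  sig = (2; —)
  {0,7}:  v_{0} + v_{7} = v_{4}  ⟹  sig = (2; 1)
  {1,4}:  v_{1} + v_{4} = v_{7}  ⟹  sig = (2; 1)
  {2,3,5,6,7}:  v_{2} + v_{3} + v_{5} + v_{6} + v_{7} = 0  ⟹  sig = (5; —)
  {2,3,4,5,6}:  v_{2} + v_{3} + v_{4} + v_{5} + v_{6} = v_{0}  ⟹  sig = (5; 1)

Sorted signature multiset PRS(X):
[(2; —), (2; 1), (2; 1), (5; —), (5; 1)]


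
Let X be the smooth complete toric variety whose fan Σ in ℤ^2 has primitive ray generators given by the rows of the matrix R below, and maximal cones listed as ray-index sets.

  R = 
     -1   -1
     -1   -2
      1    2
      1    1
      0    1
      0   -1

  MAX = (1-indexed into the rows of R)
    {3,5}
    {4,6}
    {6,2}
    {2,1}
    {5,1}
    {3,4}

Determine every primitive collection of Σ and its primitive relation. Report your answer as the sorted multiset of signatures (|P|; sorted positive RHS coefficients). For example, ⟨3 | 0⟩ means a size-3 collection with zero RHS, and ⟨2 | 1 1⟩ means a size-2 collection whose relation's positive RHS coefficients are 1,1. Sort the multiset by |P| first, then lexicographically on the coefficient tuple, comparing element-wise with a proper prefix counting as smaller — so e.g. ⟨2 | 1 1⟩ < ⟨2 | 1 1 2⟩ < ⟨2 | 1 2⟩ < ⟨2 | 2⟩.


Σ has 9 primitive collections:

  P = {1,4}:  v_{1} + v_{4} = 0  so sig = ⟨2 | 0⟩
  P = {2,3}:  v_{2} + v_{3} = 0  so sig = ⟨2 | 0⟩
  P = {5,6}:  v_{5} + v_{6} = 0  so sig = ⟨2 | 0⟩
  P = {1,3}:  v_{1} + v_{3} = v_{5}  so sig = ⟨2 | 1⟩
  P = {1,6}:  v_{1} + v_{6} = v_{2}  so sig = ⟨2 | 1⟩
  P = {2,4}:  v_{2} + v_{4} = v_{6}  so sig = ⟨2 | 1⟩
  P = {2,5}:  v_{2} + v_{5} = v_{1}  so sig = ⟨2 | 1⟩
  P = {3,6}:  v_{3} + v_{6} = v_{4}  so sig = ⟨2 | 1⟩
  P = {4,5}:  v_{4} + v_{5} = v_{3}  so sig = ⟨2 | 1⟩

Sorted signature multiset PRS(X):
    |P|=2: 9 collections, coeffs (), (), (), (1), (1), (1), (1), (1), (1)


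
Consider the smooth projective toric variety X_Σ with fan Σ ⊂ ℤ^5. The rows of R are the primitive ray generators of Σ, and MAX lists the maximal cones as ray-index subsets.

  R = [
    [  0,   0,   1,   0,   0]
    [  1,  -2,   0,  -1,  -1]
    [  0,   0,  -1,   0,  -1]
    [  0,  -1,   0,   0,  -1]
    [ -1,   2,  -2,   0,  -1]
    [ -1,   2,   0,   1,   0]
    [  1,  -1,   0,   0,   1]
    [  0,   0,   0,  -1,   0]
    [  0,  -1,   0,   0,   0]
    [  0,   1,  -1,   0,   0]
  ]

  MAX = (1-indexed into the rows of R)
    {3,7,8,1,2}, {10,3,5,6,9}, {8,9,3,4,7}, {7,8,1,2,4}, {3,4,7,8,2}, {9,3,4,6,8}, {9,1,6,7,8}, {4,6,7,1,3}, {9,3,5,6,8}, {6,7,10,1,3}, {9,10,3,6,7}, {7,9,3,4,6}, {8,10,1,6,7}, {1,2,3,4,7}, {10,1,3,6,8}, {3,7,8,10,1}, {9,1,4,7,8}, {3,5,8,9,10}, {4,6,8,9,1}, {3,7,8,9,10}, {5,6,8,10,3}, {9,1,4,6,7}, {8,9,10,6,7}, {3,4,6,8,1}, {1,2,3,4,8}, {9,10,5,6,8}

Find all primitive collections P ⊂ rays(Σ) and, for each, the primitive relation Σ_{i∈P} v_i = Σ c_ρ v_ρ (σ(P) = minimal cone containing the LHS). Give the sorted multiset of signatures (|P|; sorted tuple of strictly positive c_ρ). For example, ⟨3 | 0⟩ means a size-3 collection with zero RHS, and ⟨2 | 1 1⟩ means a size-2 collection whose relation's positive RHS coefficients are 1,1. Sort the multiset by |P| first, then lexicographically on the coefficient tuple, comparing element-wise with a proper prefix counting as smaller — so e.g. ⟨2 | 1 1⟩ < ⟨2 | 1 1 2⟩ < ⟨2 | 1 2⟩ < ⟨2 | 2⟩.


14 collections generate NE(X_Σ); each relation:

  P = {4,10}:  v_{4} + v_{10} = v_{3}  ⇒ sig = ⟨2 | 1⟩
  P = {2,6}:  v_{2} + v_{6} = v_{1} + v_{3}  ⇒ sig = ⟨2 | 1 1⟩
  P = {1,5}:  v_{1} + v_{5} = v_{3} + v_{6} + v_{8}  ⇒ sig = ⟨2 | 1 1 1⟩
  P = {2,10}:  v_{2} + v_{10} = v_{1} + 2·v_{3} + v_{7} + v_{8}  ⇒ sig = ⟨2 | 1 1 1 2⟩
  P = {4,5}:  v_{4} + v_{5} = 2·v_{3} + v_{6} + v_{8} + v_{9}  ⇒ sig = ⟨2 | 1 1 1 2⟩
  P = {2,9}:  v_{2} + v_{9} = 2·v_{4} + v_{7} + v_{8}  ⇒ sig = ⟨2 | 1 1 2⟩
  P = {2,5}:  v_{2} + v_{5} = 2·v_{3} + v_{8}  ⇒ sig = ⟨2 | 1 2⟩
  P = {5,7}:  v_{5} + v_{7} = v_{9} + 2·v_{10}  ⇒ sig = ⟨2 | 1 2⟩
  P = {1,9,10}:  v_{1} + v_{9} + v_{10} = 0  ⇒ sig = ⟨3 | 0⟩
  P = {1,3,9}:  v_{1} + v_{3} + v_{9} = v_{4}  ⇒ sig = ⟨3 | 1⟩
  P = {4,6,7,8}:  v_{4} + v_{6} + v_{7} + v_{8} = 0  ⇒ sig = ⟨4 | 0⟩
  P = {3,6,7,8}:  v_{3} + v_{6} + v_{7} + v_{8} = v_{10}  ⇒ sig = ⟨4 | 1⟩
  P = {1,3,4,7,8}:  v_{1} + v_{3} + v_{4} + v_{7} + v_{8} = v_{2}  ⇒ sig = ⟨5 | 1⟩
  P = {3,6,8,9,10}:  v_{3} + v_{6} + v_{8} + v_{9} + v_{10} = v_{5}  ⇒ sig = ⟨5 | 1⟩

Hence PRS(X_Σ) =
[⟨2 | 1⟩, ⟨2 | 1 1⟩, ⟨2 | 1 1 1⟩, ⟨2 | 1 1 1 2⟩, ⟨2 | 1 1 1 2⟩, ⟨2 | 1 1 2⟩, ⟨2 | 1 2⟩, ⟨2 | 1 2⟩, ⟨3 | 0⟩, ⟨3 | 1⟩, ⟨4 | 0⟩, ⟨4 | 1⟩, ⟨5 | 1⟩, ⟨5 | 1⟩]


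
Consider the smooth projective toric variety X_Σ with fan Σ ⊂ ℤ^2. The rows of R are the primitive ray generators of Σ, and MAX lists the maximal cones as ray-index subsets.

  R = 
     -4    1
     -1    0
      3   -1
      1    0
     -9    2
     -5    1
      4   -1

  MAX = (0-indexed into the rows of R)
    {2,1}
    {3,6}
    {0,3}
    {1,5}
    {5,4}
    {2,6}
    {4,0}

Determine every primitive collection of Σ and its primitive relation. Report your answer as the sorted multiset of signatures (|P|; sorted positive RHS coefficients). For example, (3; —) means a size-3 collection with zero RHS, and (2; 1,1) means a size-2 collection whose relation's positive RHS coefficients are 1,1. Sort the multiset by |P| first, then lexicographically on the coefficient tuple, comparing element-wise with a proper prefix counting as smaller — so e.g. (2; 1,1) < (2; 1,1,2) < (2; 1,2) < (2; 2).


The 14 primitive collections of Σ (r=7, n=2):

  {0,6}:  v_{0} + v_{6} = 0  ⟹  sig = (2; —)
  {1,3}:  v_{1} + v_{3} = 0  ⟹  sig = (2; —)
  {0,1}:  v_{0} + v_{1} = v_{5}  ⟹  sig = (2; 1)
  {0,2}:  v_{0} + v_{2} = v_{1}  ⟹  sig = (2; 1)
  {0,5}:  v_{0} + v_{5} = v_{4}  ⟹  sig = (2; 1)
  {1,6}:  v_{1} + v_{6} = v_{2}  ⟹  sig = (2; 1)
  {2,3}:  v_{2} + v_{3} = v_{6}  ⟹  sig = (2; 1)
  {3,5}:  v_{3} + v_{5} = v_{0}  ⟹  sig = (2; 1)
  {4,6}:  v_{4} + v_{6} = v_{5}  ⟹  sig = (2; 1)
  {5,6}:  v_{5} + v_{6} = v_{1}  ⟹  sig = (2; 1)
  {2,4}:  v_{2} + v_{4} = v_{1} + v_{5}  ⟹  sig = (2; 1,1)
  {1,4}:  v_{1} + v_{4} = 2·v_{5}  ⟹  sig = (2; 2)
  {2,5}:  v_{2} + v_{5} = 2·v_{1}  ⟹  sig = (2; 2)
  {3,4}:  v_{3} + v_{4} = 2·v_{0}  ⟹  sig = (2; 2)

so the primitive-relation signature multiset is
    (2; —)
    (2; —)
    (2; 1)
    (2; 1)
    (2; 1)
    (2; 1)
    (2; 1)
    (2; 1)
    (2; 1)
    (2; 1)
    (2; 1,1)
    (2; 2)
    (2; 2)
    (2; 2)


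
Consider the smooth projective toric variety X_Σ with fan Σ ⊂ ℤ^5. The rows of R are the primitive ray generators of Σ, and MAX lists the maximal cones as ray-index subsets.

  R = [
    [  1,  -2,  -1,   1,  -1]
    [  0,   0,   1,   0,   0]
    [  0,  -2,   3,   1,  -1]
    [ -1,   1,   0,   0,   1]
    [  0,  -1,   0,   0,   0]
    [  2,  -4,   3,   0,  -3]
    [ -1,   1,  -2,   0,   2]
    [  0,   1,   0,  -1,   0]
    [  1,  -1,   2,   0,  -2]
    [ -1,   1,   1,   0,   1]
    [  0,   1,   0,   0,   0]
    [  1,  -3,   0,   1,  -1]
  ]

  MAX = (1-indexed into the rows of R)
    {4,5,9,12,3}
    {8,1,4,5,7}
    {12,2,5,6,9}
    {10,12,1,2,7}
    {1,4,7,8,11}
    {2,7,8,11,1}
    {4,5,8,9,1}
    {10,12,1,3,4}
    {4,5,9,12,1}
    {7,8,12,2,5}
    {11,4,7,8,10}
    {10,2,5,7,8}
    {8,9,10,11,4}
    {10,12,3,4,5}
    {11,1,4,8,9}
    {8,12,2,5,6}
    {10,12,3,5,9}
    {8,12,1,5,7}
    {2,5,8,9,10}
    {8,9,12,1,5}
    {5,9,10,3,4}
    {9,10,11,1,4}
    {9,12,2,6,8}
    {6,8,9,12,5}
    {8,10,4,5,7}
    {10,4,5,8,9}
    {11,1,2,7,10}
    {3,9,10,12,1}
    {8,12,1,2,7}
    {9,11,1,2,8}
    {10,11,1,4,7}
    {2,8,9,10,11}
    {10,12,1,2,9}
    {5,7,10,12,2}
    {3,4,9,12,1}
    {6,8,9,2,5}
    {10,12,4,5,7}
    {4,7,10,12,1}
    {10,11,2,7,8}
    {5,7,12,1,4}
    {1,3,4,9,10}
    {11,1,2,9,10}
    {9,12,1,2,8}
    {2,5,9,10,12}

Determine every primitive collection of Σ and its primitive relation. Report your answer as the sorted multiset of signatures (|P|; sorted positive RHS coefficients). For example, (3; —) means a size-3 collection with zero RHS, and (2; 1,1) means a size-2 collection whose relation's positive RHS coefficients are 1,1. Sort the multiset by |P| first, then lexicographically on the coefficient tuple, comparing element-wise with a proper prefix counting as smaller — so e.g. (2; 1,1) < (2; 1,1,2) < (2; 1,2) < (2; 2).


Primitive collections (22):

  • {5,11}:  v_{5} + v_{11} = 0  ⇒ sig = (2; —)
  • {7,9}:  v_{7} + v_{9} = 0  ⇒ sig = (2; —)
  • {2,4}:  v_{2} + v_{4} = v_{10}  ⇒ sig = (2; 1)
  • {11,12}:  v_{11} + v_{12} = v_{1} + v_{2}  ⇒ sig = (2; 1,1)
  • {3,7}:  v_{3} + v_{7} = v_{4} + v_{10} + v_{12}  ⇒ sig = (2; 1,1,1)
  • {3,8}:  v_{3} + v_{8} = v_{5} + v_{9} + v_{10}  ⇒ sig = (2; 1,1,1)
  • {6,7}:  v_{6} + v_{7} = v_{2} + v_{5} + v_{8} + v_{12}  ⇒ sig = (2; 1,1,1,1)
  • {6,11}:  v_{6} + v_{11} = v_{2} + v_{8} + v_{9} + v_{12}  ⇒ sig = (2; 1,1,1,1)
  • {3,6}:  v_{3} + v_{6} = v_{2} + 2·v_{5} + 2·v_{9} + v_{10} + v_{12}  ⇒ sig = (2; 1,1,1,2,2)
  • {1,6}:  v_{1} + v_{6} = v_{8} + v_{9} + 2·v_{12}  ⇒ sig = (2; 1,1,2)
  • {2,3}:  v_{2} + v_{3} = v_{9} + 2·v_{10} + v_{12}  ⇒ sig = (2; 1,1,2)
  • {3,11}:  v_{3} + v_{11} = v_{1} + v_{9} + 2·v_{10}  ⇒ sig = (2; 1,1,2)
  • {4,6}:  v_{4} + v_{6} = v_{2} + 2·v_{5} + v_{9}  ⇒ sig = (2; 1,1,2)
  • {6,10}:  v_{6} + v_{10} = 2·v_{2} + 2·v_{5} + v_{9}  ⇒ sig = (2; 1,2,2)
  • {1,8,10}:  v_{1} + v_{8} + v_{10} = 0  ⇒ sig = (3; —)
  • {1,2,5}:  v_{1} + v_{2} + v_{5} = v_{12}  ⇒ sig = (3; 1)
  • {4,8,12}:  v_{4} + v_{8} + v_{12} = v_{5}  ⇒ sig = (3; 1)
  • {1,5,10}:  v_{1} + v_{5} + v_{10} = v_{4} + v_{12}  ⇒ sig = (3; 1,1)
  • {8,10,12}:  v_{8} + v_{10} + v_{12} = v_{2} + v_{5}  ⇒ sig = (3; 1,1)
  • {1,3,5}:  v_{1} + v_{3} + v_{5} = 2·v_{4} + v_{9} + 2·v_{12}  ⇒ sig = (3; 1,2,2)
  • {4,9,10,12}:  v_{4} + v_{9} + v_{10} + v_{12} = v_{3}  ⇒ sig = (4; 1)
  • {2,5,8,9,12}:  v_{2} + v_{5} + v_{8} + v_{9} + v_{12} = v_{6}  ⇒ sig = (5; 1)

so the primitive-relation signature multiset is
{ (2; —) ×2,  (2; 1),  (2; 1,1),  (2; 1,1,1) ×2,  (2; 1,1,1,1) ×2,  (2; 1,1,1,2,2),  (2; 1,1,2) ×4,  (2; 1,2,2),  (3; —),  (3; 1) ×2,  (3; 1,1) ×2,  (3; 1,2,2),  (4; 1),  (5; 1) }


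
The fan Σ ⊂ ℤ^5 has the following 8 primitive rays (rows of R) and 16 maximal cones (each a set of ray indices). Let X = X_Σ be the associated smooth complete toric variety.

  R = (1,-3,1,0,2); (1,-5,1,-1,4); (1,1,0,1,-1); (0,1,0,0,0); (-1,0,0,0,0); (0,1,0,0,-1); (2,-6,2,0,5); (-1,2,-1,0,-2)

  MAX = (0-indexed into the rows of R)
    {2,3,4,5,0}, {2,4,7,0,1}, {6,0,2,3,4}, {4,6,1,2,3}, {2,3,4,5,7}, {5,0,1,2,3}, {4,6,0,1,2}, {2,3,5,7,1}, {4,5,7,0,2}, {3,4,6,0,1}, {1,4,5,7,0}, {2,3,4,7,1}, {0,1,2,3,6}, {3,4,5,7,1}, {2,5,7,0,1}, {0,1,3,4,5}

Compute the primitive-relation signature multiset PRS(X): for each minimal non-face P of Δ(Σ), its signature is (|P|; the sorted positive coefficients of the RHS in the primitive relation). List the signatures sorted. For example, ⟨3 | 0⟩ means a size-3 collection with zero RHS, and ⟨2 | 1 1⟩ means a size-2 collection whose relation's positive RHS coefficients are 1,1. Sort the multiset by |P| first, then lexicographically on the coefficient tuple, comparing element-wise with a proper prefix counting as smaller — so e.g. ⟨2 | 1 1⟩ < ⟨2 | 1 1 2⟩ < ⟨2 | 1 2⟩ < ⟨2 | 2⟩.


Σ has 5 primitive collections:

  P={6,7}:  v_{6} + v_{7} = v_{1} + v_{2} + v_{4}  ⇒ sig = ⟨2 | 1 1 1⟩
  P={5,6}:  v_{5} + v_{6} = 2·v_{0} + v_{3}  ⇒ sig = ⟨2 | 1 2⟩
  P={0,3,7}:  v_{0} + v_{3} + v_{7} = 0  ⇒ sig = ⟨3 | 0⟩
  P={1,2,4,5}:  v_{1} + v_{2} + v_{4} + v_{5} = v_{0}  ⇒ sig = ⟨4 | 1⟩
  P={0,1,2,3,4}:  v_{0} + v_{1} + v_{2} + v_{3} + v_{4} = v_{6}  ⇒ sig = ⟨5 | 1⟩

Hence PRS(X_Σ) =
[⟨2 | 1 1 1⟩, ⟨2 | 1 2⟩, ⟨3 | 0⟩, ⟨4 | 1⟩, ⟨5 | 1⟩]


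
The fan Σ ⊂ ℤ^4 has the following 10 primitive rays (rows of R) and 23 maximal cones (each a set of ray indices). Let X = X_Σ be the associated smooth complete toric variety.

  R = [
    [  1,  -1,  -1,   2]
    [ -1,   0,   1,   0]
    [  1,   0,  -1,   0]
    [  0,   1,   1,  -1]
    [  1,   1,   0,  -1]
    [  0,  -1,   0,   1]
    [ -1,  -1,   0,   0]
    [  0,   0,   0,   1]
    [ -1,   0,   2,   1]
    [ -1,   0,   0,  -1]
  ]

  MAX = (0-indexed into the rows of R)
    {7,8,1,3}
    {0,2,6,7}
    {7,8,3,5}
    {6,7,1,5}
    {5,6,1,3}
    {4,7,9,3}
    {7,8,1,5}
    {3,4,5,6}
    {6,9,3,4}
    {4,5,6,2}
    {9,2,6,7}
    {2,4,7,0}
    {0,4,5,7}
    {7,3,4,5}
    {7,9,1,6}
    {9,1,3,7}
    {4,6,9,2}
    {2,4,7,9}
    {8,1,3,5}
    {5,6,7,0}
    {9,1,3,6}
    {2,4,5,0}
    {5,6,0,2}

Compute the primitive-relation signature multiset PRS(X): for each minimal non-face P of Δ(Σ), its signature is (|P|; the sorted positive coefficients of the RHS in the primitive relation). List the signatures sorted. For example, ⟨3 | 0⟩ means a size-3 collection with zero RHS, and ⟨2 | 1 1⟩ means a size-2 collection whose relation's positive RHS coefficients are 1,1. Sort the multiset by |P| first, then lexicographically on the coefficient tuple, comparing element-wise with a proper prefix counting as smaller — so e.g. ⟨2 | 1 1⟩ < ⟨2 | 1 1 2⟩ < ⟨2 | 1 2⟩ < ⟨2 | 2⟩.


Minimal non-faces — 17 found among 10 rays, 23 max cones:

  P={1,2}:  v_{1} + v_{2} = 0  ⟹  sig = ⟨2 | 0⟩
  P={1,4}:  v_{1} + v_{4} = v_{3}  ⟹  sig = ⟨2 | 1⟩
  P={2,3}:  v_{2} + v_{3} = v_{4}  ⟹  sig = ⟨2 | 1⟩
  P={5,9}:  v_{5} + v_{9} = v_{6}  ⟹  sig = ⟨2 | 1⟩
  P={0,1}:  v_{0} + v_{1} = v_{5} + v_{7}  ⟹  sig = ⟨2 | 1 1⟩
  P={0,3}:  v_{0} + v_{3} = v_{4} + v_{5} + v_{7}  ⟹  sig = ⟨2 | 1 1 1⟩
  P={0,9}:  v_{0} + v_{9} = v_{2} + v_{6} + v_{7}  ⟹  sig = ⟨2 | 1 1 1⟩
  P={2,8}:  v_{2} + v_{8} = v_{3} + v_{5} + v_{7}  ⟹  sig = ⟨2 | 1 1 1⟩
  P={4,8}:  v_{4} + v_{8} = 2·v_{3} + v_{5} + v_{7}  ⟹  sig = ⟨2 | 1 1 2⟩
  P={6,8}:  v_{6} + v_{8} = 2·v_{1} + v_{5}  ⟹  sig = ⟨2 | 1 2⟩
  P={0,8}:  v_{0} + v_{8} = v_{3} + 2·v_{5} + 2·v_{7}  ⟹  sig = ⟨2 | 1 2 2⟩
  P={8,9}:  v_{8} + v_{9} = 2·v_{1}  ⟹  sig = ⟨2 | 2⟩
  P={4,6,7}:  v_{4} + v_{6} + v_{7} = 0  ⟹  sig = ⟨3 | 0⟩
  P={2,5,7}:  v_{2} + v_{5} + v_{7} = v_{0}  ⟹  sig = ⟨3 | 1⟩
  P={3,6,7}:  v_{3} + v_{6} + v_{7} = v_{1}  ⟹  sig = ⟨3 | 1⟩
  P={0,4,6}:  v_{0} + v_{4} + v_{6} = v_{2} + v_{5}  ⟹  sig = ⟨3 | 1 1⟩
  P={1,3,5,7}:  v_{1} + v_{3} + v_{5} + v_{7} = v_{8}  ⟹  sig = ⟨4 | 1⟩

Hence PRS(X_Σ) =
[⟨2 | 0⟩, ⟨2 | 1⟩, ⟨2 | 1⟩, ⟨2 | 1⟩, ⟨2 | 1 1⟩, ⟨2 | 1 1 1⟩, ⟨2 | 1 1 1⟩, ⟨2 | 1 1 1⟩, ⟨2 | 1 1 2⟩, ⟨2 | 1 2⟩, ⟨2 | 1 2 2⟩, ⟨2 | 2⟩, ⟨3 | 0⟩, ⟨3 | 1⟩, ⟨3 | 1⟩, ⟨3 | 1 1⟩, ⟨4 | 1⟩]


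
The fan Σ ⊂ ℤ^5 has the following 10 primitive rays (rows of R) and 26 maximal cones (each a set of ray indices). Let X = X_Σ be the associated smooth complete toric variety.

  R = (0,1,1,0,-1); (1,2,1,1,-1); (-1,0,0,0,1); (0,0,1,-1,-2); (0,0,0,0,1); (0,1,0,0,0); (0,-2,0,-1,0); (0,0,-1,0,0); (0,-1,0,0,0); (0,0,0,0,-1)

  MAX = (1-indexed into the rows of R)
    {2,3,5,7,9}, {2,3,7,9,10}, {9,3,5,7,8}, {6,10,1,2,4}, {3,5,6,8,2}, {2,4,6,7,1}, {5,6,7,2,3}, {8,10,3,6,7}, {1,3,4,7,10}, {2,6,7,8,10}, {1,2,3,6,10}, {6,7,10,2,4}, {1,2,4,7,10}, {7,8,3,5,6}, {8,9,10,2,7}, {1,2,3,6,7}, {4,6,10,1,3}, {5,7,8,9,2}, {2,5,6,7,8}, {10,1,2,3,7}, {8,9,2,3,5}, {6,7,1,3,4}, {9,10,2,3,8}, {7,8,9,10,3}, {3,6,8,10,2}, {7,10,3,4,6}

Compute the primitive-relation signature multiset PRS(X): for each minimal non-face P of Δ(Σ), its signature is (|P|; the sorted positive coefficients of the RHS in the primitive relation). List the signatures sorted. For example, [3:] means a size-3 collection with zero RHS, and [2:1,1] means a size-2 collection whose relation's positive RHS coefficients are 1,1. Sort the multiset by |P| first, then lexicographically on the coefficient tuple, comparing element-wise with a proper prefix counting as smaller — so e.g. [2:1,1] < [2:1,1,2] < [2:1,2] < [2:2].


Minimal non-faces — 12 found among 10 rays, 26 max cones:

  • {5,10}:  v_{5} + v_{10} = 0 ; sig = [2:]
  • {6,9}:  v_{6} + v_{9} = 0 ; sig = [2:]
  • {1,8}:  v_{1} + v_{8} = v_{6} + v_{10} ; sig = [2:1,1]
  • {4,5}:  v_{4} + v_{5} = v_{1} + v_{6} + v_{7} ; sig = [2:1,1,1]
  • {4,9}:  v_{4} + v_{9} = v_{1} + v_{7} + v_{10} ; sig = [2:1,1,1]
  • {1,5}:  v_{1} + v_{5} = v_{2} + v_{3} + v_{6} + v_{7} ; sig = [2:1,1,1,1]
  • {1,9}:  v_{1} + v_{9} = v_{2} + v_{3} + v_{7} + v_{10} ; sig = [2:1,1,1,1]
  • {4,8}:  v_{4} + v_{8} = 2·v_{6} + v_{7} + 2·v_{10} ; sig = [2:1,2,2]
  • {2,3,4}:  v_{2} + v_{3} + v_{4} = 2·v_{1} ; sig = [3:2]
  • {2,3,7,8}:  v_{2} + v_{3} + v_{7} + v_{8} = 0 ; sig = [4:]
  • {1,6,7,10}:  v_{1} + v_{6} + v_{7} + v_{10} = v_{4} ; sig = [4:1]
  • {2,3,6,7,10}:  v_{2} + v_{3} + v_{6} + v_{7} + v_{10} = v_{1} ; sig = [5:1]

Hence PRS(X_Σ) =
{ [2:] ×2,  [2:1,1],  [2:1,1,1] ×2,  [2:1,1,1,1] ×2,  [2:1,2,2],  [3:2],  [4:],  [4:1],  [5:1] }


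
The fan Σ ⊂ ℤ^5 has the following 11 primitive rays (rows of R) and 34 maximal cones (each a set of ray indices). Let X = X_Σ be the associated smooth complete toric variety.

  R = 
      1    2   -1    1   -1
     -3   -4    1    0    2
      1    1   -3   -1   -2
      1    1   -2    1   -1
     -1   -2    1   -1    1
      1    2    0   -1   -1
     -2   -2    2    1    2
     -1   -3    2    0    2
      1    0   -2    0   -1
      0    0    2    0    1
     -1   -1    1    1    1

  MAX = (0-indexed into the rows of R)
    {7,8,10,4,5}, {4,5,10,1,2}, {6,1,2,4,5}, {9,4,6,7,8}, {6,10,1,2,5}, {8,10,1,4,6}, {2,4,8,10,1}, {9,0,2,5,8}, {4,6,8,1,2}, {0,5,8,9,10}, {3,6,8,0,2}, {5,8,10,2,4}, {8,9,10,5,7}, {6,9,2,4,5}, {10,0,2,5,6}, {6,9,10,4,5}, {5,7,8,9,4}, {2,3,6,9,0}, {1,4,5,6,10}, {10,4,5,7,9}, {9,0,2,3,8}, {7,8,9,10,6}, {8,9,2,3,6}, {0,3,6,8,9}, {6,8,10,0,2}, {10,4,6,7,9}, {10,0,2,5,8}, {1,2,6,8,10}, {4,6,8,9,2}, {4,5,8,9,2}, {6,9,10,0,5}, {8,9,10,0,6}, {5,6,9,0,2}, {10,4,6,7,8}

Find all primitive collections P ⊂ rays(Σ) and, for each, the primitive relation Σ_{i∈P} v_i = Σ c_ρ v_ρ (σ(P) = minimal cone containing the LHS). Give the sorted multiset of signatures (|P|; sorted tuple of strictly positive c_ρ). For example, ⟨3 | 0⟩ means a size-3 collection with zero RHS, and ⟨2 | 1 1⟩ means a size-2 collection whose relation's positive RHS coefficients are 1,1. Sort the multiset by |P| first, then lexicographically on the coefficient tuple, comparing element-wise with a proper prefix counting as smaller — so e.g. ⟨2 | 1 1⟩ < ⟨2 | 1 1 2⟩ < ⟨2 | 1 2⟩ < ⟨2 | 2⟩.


18 minimal non-faces of Δ(Σ) (on 11 rays):

  P={0,4}:  v_{0} + v_{4} = 0 ; sig = ⟨2 | 0⟩
  P={1,9}:  v_{1} + v_{9} = v_{4} + v_{6} ; sig = ⟨2 | 1 1⟩
  P={2,7}:  v_{2} + v_{7} = v_{4} + v_{8} ; sig = ⟨2 | 1 1⟩
  P={0,1}:  v_{0} + v_{1} = v_{2} + v_{6} + v_{10} ; sig = ⟨2 | 1 1 1⟩
  P={0,7}:  v_{0} + v_{7} = v_{8} + v_{9} + v_{10} ; sig = ⟨2 | 1 1 1⟩
  P={3,5}:  v_{3} + v_{5} = v_{0} + v_{2} + v_{9} ; sig = ⟨2 | 1 1 1⟩
  P={3,10}:  v_{3} + v_{10} = v_{0} + v_{6} + v_{8} ; sig = ⟨2 | 1 1 1⟩
  P={3,4}:  v_{3} + v_{4} = v_{2} + v_{6} + v_{8} + v_{9} ; sig = ⟨2 | 1 1 1 1⟩
  P={1,7}:  v_{1} + v_{7} = 2·v_{4} + v_{6} + v_{8} + v_{10} ; sig = ⟨2 | 1 1 1 2⟩
  P={1,3}:  v_{1} + v_{3} = v_{2} + 2·v_{6} + v_{8} ; sig = ⟨2 | 1 1 2⟩
  P={3,7}:  v_{3} + v_{7} = v_{6} + 2·v_{8} + v_{9} ; sig = ⟨2 | 1 1 2⟩
  P={2,9,10}:  v_{2} + v_{9} + v_{10} = 0 ; sig = ⟨3 | 0⟩
  P={5,6,8}:  v_{5} + v_{6} + v_{8} = 0 ; sig = ⟨3 | 0⟩
  P={1,5,8}:  v_{1} + v_{5} + v_{8} = v_{2} + v_{4} + v_{10} ; sig = ⟨3 | 1 1 1⟩
  P={5,6,7}:  v_{5} + v_{6} + v_{7} = v_{4} + v_{9} + v_{10} ; sig = ⟨3 | 1 1 1⟩
  P={2,4,6,10}:  v_{2} + v_{4} + v_{6} + v_{10} = v_{1} ; sig = ⟨4 | 1⟩
  P={4,8,9,10}:  v_{4} + v_{8} + v_{9} + v_{10} = v_{7} ; sig = ⟨4 | 1⟩
  P={0,2,6,8,9}:  v_{0} + v_{2} + v_{6} + v_{8} + v_{9} = v_{3} ; sig = ⟨5 | 1⟩

Hence PRS(X_Σ) =
[⟨2 | 0⟩, ⟨2 | 1 1⟩, ⟨2 | 1 1⟩, ⟨2 | 1 1 1⟩, ⟨2 | 1 1 1⟩, ⟨2 | 1 1 1⟩, ⟨2 | 1 1 1⟩, ⟨2 | 1 1 1 1⟩, ⟨2 | 1 1 1 2⟩, ⟨2 | 1 1 2⟩, ⟨2 | 1 1 2⟩, ⟨3 | 0⟩, ⟨3 | 0⟩, ⟨3 | 1 1 1⟩, ⟨3 | 1 1 1⟩, ⟨4 | 1⟩, ⟨4 | 1⟩, ⟨5 | 1⟩]


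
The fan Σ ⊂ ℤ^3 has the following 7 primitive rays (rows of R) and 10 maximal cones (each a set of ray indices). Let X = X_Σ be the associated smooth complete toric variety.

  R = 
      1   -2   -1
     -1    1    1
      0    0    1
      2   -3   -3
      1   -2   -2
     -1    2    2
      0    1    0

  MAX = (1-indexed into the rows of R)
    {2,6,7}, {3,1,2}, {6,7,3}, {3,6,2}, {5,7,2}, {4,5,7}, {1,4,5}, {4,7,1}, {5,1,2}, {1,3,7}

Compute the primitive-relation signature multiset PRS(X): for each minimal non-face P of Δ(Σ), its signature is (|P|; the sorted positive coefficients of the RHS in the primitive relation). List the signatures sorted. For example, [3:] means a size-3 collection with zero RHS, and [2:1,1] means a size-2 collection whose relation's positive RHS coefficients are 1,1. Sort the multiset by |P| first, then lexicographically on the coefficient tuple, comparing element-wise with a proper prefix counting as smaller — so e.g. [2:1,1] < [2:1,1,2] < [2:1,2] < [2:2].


9 minimal non-faces of Δ(Σ) (on 7 rays):

  P = {5,6}:  v_{5} + v_{6} = 0 ; sig = [2:]
  P = {1,6}:  v_{1} + v_{6} = v_{3} ; sig = [2:1]
  P = {2,4}:  v_{2} + v_{4} = v_{5} ; sig = [2:1]
  P = {3,5}:  v_{3} + v_{5} = v_{1} ; sig = [2:1]
  P = {4,6}:  v_{4} + v_{6} = v_{1} + v_{7} ; sig = [2:1,1]
  P = {3,4}:  v_{3} + v_{4} = 2·v_{1} + v_{7} ; sig = [2:1,2]
  P = {1,2,7}:  v_{1} + v_{2} + v_{7} = 0 ; sig = [3:]
  P = {1,5,7}:  v_{1} + v_{5} + v_{7} = v_{4} ; sig = [3:1]
  P = {2,3,7}:  v_{2} + v_{3} + v_{7} = v_{6} ; sig = [3:1]

Signatures (|P|; sorted positive RHS coefficients), sorted:
    |P|=2: 6 collections, coeffs (), (1), (1), (1), (1,1), (1,2)
    |P|=3: 3 collections, coeffs (), (1), (1)


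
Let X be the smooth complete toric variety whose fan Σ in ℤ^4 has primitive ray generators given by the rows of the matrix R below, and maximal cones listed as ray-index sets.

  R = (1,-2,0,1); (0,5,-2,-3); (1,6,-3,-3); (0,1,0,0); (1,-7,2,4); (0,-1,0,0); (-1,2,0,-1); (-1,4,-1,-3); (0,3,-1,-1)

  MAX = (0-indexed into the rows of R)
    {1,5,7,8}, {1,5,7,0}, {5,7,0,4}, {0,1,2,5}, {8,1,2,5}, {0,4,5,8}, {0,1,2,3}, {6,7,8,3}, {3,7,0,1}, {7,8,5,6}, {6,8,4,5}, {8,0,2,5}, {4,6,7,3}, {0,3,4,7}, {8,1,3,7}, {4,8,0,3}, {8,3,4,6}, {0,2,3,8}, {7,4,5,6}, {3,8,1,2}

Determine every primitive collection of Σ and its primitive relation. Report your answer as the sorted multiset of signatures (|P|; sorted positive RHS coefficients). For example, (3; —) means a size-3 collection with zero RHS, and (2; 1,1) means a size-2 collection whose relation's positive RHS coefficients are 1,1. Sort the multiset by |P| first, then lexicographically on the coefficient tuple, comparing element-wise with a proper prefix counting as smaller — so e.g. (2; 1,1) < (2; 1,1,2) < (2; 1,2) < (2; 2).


Primitive collections (10):

  {0,6}:  v_{0} + v_{6} = 0  ⟹  sig = (2; —)
  {3,5}:  v_{3} + v_{5} = 0  ⟹  sig = (2; —)
  {1,4}:  v_{1} + v_{4} = v_{0}  ⟹  sig = (2; 1)
  {1,6}:  v_{1} + v_{6} = v_{7} + v_{8}  ⟹  sig = (2; 1,1)
  {2,6}:  v_{2} + v_{6} = v_{1} + v_{8}  ⟹  sig = (2; 1,1)
  {2,4}:  v_{2} + v_{4} = 2·v_{0} + v_{8}  ⟹  sig = (2; 1,2)
  {2,7}:  v_{2} + v_{7} = 2·v_{1}  ⟹  sig = (2; 2)
  {4,7,8}:  v_{4} + v_{7} + v_{8} = 0  ⟹  sig = (3; —)
  {0,1,8}:  v_{0} + v_{1} + v_{8} = v_{2}  ⟹  sig = (3; 1)
  {0,7,8}:  v_{0} + v_{7} + v_{8} = v_{1}  ⟹  sig = (3; 1)

Signatures (|P|; sorted positive RHS coefficients), sorted:
    (2; —)
    (2; —)
    (2; 1)
    (2; 1,1)
    (2; 1,1)
    (2; 1,2)
    (2; 2)
    (3; —)
    (3; 1)
    (3; 1)


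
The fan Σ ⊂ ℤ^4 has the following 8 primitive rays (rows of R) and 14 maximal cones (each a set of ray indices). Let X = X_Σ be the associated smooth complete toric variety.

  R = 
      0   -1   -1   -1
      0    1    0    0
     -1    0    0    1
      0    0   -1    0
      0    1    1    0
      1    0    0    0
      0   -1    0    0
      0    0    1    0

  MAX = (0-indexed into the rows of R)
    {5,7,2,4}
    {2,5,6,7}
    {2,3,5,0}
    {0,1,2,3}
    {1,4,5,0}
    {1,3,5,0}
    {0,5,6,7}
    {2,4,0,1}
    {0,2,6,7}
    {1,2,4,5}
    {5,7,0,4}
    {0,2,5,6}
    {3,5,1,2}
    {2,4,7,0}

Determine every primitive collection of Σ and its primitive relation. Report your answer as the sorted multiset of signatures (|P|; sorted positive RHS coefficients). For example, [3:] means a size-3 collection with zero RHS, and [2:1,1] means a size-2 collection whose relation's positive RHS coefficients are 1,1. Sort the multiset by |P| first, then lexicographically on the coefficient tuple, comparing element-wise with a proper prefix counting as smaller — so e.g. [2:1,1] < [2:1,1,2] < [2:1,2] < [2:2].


9 minimal non-faces of Δ(Σ) (on 8 rays):

  P={1,6}:  v_{1} + v_{6} = 0  so sig = [2:]
  P={3,7}:  v_{3} + v_{7} = 0  so sig = [2:]
  P={1,7}:  v_{1} + v_{7} = v_{4}  so sig = [2:1]
  P={3,4}:  v_{3} + v_{4} = v_{1}  so sig = [2:1]
  P={4,6}:  v_{4} + v_{6} = v_{7}  so sig = [2:1]
  P={3,6}:  v_{3} + v_{6} = v_{0} + v_{2} + v_{5}  so sig = [2:1,1,1]
  P={0,2,4,5}:  v_{0} + v_{2} + v_{4} + v_{5} = 0  so sig = [4:]
  P={0,1,2,5}:  v_{0} + v_{1} + v_{2} + v_{5} = v_{3}  so sig = [4:1]
  P={0,2,5,7}:  v_{0} + v_{2} + v_{5} + v_{7} = v_{6}  so sig = [4:1]

Hence PRS(X_Σ) =
[[2:], [2:], [2:1], [2:1], [2:1], [2:1,1,1], [4:], [4:1], [4:1]]


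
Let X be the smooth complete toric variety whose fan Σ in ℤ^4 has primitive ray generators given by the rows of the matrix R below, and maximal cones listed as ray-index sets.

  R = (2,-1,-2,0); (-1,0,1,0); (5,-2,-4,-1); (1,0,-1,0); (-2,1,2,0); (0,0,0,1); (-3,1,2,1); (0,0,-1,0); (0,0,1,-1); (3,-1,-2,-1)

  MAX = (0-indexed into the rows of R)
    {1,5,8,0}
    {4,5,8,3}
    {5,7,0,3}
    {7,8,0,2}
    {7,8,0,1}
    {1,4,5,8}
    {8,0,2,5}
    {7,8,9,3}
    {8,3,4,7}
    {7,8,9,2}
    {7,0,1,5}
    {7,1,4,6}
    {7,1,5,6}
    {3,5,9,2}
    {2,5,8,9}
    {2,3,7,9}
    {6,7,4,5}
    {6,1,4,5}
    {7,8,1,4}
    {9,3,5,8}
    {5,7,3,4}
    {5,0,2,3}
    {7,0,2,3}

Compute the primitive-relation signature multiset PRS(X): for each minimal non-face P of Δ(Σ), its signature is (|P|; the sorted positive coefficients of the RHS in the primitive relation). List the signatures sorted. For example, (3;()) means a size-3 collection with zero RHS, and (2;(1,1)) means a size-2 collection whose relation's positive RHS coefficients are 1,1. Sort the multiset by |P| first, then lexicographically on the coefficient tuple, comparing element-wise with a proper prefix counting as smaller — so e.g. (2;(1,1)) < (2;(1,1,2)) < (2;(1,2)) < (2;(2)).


Σ has 18 primitive collections:

  {0,4}:  v_{0} + v_{4} = 0  ⟹  sig = (2;())
  {1,3}:  v_{1} + v_{3} = 0  ⟹  sig = (2;())
  {6,9}:  v_{6} + v_{9} = 0  ⟹  sig = (2;())
  {0,9}:  v_{0} + v_{9} = v_{2}  ⟹  sig = (2;(1))
  {2,4}:  v_{2} + v_{4} = v_{9}  ⟹  sig = (2;(1))
  {2,6}:  v_{2} + v_{6} = v_{0}  ⟹  sig = (2;(1))
  {1,9}:  v_{1} + v_{9} = v_{0} + v_{8}  ⟹  sig = (2;(1,1))
  {4,9}:  v_{4} + v_{9} = v_{3} + v_{8}  ⟹  sig = (2;(1,1))
  {6,8}:  v_{6} + v_{8} = v_{1} + v_{4}  ⟹  sig = (2;(1,1))
  {0,6}:  v_{0} + v_{6} = v_{1} + v_{5} + v_{7}  ⟹  sig = (2;(1,1,1))
  {3,6}:  v_{3} + v_{6} = v_{4} + v_{5} + v_{7}  ⟹  sig = (2;(1,1,1))
  {1,2}:  v_{1} + v_{2} = 2·v_{0} + v_{8}  ⟹  sig = (2;(1,2))
  {5,7,8}:  v_{5} + v_{7} + v_{8} = 0  ⟹  sig = (3;())
  {0,3,8}:  v_{0} + v_{3} + v_{8} = v_{9}  ⟹  sig = (3;(1))
  {5,7,9}:  v_{5} + v_{7} + v_{9} = v_{0} + v_{3}  ⟹  sig = (3;(1,1))
  {2,5,7}:  v_{2} + v_{5} + v_{7} = 2·v_{0} + v_{3}  ⟹  sig = (3;(1,2))
  {2,3,8}:  v_{2} + v_{3} + v_{8} = 2·v_{9}  ⟹  sig = (3;(2))
  {1,4,5,7}:  v_{1} + v_{4} + v_{5} + v_{7} = v_{6}  ⟹  sig = (4;(1))

Hence PRS(X_Σ) =
    |P|=2: 12 collections, coeffs (), (), (), (1), (1), (1), (1,1), (1,1), (1,1), (1,1,1), (1,1,1), (1,2)
    |P|=3: 5 collections, coeffs (), (1), (1,1), (1,2), (2)
    |P|=4: 1 collection, coeffs (1)


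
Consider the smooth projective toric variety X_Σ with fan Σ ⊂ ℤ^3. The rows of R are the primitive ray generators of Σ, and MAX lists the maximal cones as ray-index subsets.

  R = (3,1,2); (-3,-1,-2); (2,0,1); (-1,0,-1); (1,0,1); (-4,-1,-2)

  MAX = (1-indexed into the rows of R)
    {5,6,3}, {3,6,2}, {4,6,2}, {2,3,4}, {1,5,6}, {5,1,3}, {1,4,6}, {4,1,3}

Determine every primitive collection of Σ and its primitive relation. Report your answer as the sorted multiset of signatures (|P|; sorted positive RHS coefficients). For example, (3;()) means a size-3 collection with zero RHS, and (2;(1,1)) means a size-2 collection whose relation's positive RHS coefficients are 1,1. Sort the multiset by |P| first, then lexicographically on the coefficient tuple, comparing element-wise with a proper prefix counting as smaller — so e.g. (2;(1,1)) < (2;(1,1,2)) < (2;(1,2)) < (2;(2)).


Σ has 5 primitive collections:

  P = {1,2}:  v_{1} + v_{2} = 0  so sig = (2;())
  P = {4,5}:  v_{4} + v_{5} = 0  so sig = (2;())
  P = {2,5}:  v_{2} + v_{5} = v_{3} + v_{6}  so sig = (2;(1,1))
  P = {1,3,6}:  v_{1} + v_{3} + v_{6} = v_{5}  so sig = (3;(1))
  P = {3,4,6}:  v_{3} + v_{4} + v_{6} = v_{2}  so sig = (3;(1))

Sorted signature multiset PRS(X):
{ (2;()) ×2,  (2;(1,1)),  (3;(1)) ×2 }


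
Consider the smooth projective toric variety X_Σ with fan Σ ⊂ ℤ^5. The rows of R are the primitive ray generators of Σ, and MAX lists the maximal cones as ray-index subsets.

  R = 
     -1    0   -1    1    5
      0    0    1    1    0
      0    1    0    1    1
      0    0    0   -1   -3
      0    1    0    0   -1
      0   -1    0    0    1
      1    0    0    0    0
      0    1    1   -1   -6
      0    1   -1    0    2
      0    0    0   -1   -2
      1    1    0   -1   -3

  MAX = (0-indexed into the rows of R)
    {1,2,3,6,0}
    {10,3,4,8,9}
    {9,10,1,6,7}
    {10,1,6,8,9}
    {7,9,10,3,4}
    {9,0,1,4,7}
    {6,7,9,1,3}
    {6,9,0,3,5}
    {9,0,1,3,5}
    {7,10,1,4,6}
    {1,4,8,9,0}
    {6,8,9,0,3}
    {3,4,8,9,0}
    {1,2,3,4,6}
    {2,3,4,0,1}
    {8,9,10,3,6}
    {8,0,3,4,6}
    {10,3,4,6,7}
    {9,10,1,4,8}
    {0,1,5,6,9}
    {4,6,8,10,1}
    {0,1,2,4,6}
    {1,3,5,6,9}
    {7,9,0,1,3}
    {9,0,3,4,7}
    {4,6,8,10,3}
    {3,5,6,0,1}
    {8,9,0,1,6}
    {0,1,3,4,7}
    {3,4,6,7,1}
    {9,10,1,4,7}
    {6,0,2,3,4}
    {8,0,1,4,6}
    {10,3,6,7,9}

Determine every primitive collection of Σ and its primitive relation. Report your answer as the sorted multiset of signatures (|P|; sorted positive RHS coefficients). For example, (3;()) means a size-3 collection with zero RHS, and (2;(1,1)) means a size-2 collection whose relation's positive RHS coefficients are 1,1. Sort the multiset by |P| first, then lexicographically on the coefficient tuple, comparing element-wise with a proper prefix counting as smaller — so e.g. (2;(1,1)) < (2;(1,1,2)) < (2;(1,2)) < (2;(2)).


Primitive collections (18):

  P = {4,5}:  v_{4} + v_{5} = 0  ⟹  sig = (2;())
  P = {0,10}:  v_{0} + v_{10} = v_{8}  ⟹  sig = (2;(1))
  P = {2,9}:  v_{2} + v_{9} = v_{4}  ⟹  sig = (2;(1))
  P = {5,10}:  v_{5} + v_{10} = v_{6} + v_{9}  ⟹  sig = (2;(1,1))
  P = {5,7}:  v_{5} + v_{7} = v_{1} + v_{3} + v_{9}  ⟹  sig = (2;(1,1,1))
  P = {5,8}:  v_{5} + v_{8} = v_{0} + v_{6} + v_{9}  ⟹  sig = (2;(1,1,1))
  P = {2,5}:  v_{2} + v_{5} = v_{0} + v_{1} + v_{3} + v_{6}  ⟹  sig = (2;(1,1,1,1))
  P = {2,7}:  v_{2} + v_{7} = v_{1} + v_{3} + 2·v_{4}  ⟹  sig = (2;(1,1,2))
  P = {2,8}:  v_{2} + v_{8} = v_{0} + 2·v_{4} + v_{6}  ⟹  sig = (2;(1,1,2))
  P = {2,10}:  v_{2} + v_{10} = 2·v_{4} + v_{6}  ⟹  sig = (2;(1,2))
  P = {7,8}:  v_{7} + v_{8} = 2·v_{4} + v_{9}  ⟹  sig = (2;(1,2))
  P = {0,6,7}:  v_{0} + v_{6} + v_{7} = v_{4}  ⟹  sig = (3;(1))
  P = {1,3,8}:  v_{1} + v_{3} + v_{8} = v_{4}  ⟹  sig = (3;(1))
  P = {4,6,9}:  v_{4} + v_{6} + v_{9} = v_{10}  ⟹  sig = (3;(1))
  P = {1,3,10}:  v_{1} + v_{3} + v_{10} = v_{6} + v_{7}  ⟹  sig = (3;(1,1))
  P = {1,3,4,9}:  v_{1} + v_{3} + v_{4} + v_{9} = v_{7}  ⟹  sig = (4;(1))
  P = {0,1,3,6,9}:  v_{0} + v_{1} + v_{3} + v_{6} + v_{9} = 0  ⟹  sig = (5;())
  P = {0,1,3,4,6}:  v_{0} + v_{1} + v_{3} + v_{4} + v_{6} = v_{2}  ⟹  sig = (5;(1))

Signatures (|P|; sorted positive RHS coefficients), sorted:
    |P|=2: 11 collections, coeffs (), (1), (1), (1,1), (1,1,1), (1,1,1), (1,1,1,1), (1,1,2), (1,1,2), (1,2), (1,2)
    |P|=3: 4 collections, coeffs (1), (1), (1), (1,1)
    |P|=4: 1 collection, coeffs (1)
    |P|=5: 2 collections, coeffs (), (1)


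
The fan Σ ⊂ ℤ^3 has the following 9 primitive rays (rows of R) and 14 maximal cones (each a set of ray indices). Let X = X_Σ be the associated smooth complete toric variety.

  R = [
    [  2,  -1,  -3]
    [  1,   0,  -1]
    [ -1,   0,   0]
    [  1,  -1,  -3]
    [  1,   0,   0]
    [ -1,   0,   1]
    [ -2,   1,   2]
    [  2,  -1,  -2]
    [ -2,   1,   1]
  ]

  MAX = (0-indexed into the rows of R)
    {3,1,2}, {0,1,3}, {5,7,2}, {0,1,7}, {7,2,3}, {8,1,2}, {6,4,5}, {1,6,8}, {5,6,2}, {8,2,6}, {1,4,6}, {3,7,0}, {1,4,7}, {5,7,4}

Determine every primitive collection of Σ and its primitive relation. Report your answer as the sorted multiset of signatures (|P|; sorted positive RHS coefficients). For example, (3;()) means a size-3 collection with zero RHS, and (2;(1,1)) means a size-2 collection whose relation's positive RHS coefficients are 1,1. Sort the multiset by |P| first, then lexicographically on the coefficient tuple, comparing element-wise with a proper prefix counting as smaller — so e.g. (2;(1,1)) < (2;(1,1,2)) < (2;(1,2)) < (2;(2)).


Δ(Σ) — 9 vertices, 18 min non-faces:

  P = {1,5}:  v_{1} + v_{5} = 0 ; sig = (2;())
  P = {2,4}:  v_{2} + v_{4} = 0 ; sig = (2;())
  P = {6,7}:  v_{6} + v_{7} = 0 ; sig = (2;())
  P = {0,2}:  v_{0} + v_{2} = v_{3} ; sig = (2;(1))
  P = {3,4}:  v_{3} + v_{4} = v_{0} ; sig = (2;(1))
  P = {0,4}:  v_{0} + v_{4} = v_{1} + v_{7} ; sig = (2;(1,1))
  P = {0,5}:  v_{0} + v_{5} = v_{2} + v_{7} ; sig = (2;(1,1))
  P = {0,6}:  v_{0} + v_{6} = v_{1} + v_{2} ; sig = (2;(1,1))
  P = {4,8}:  v_{4} + v_{8} = v_{1} + v_{6} ; sig = (2;(1,1))
  P = {5,8}:  v_{5} + v_{8} = v_{2} + v_{6} ; sig = (2;(1,1))
  P = {7,8}:  v_{7} + v_{8} = v_{1} + v_{2} ; sig = (2;(1,1))
  P = {3,5}:  v_{3} + v_{5} = 2·v_{2} + v_{7} ; sig = (2;(1,2))
  P = {3,6}:  v_{3} + v_{6} = v_{1} + 2·v_{2} ; sig = (2;(1,2))
  P = {0,8}:  v_{0} + v_{8} = 2·v_{1} + 2·v_{2} ; sig = (2;(2,2))
  P = {3,8}:  v_{3} + v_{8} = 2·v_{1} + 3·v_{2} ; sig = (2;(2,3))
  P = {1,2,6}:  v_{1} + v_{2} + v_{6} = v_{8} ; sig = (3;(1))
  P = {1,2,7}:  v_{1} + v_{2} + v_{7} = v_{0} ; sig = (3;(1))
  P = {1,3,7}:  v_{1} + v_{3} + v_{7} = 2·v_{0} ; sig = (3;(2))

Sorted signature multiset PRS(X):
{ (2;()) ×3,  (2;(1)) ×2,  (2;(1,1)) ×6,  (2;(1,2)) ×2,  (2;(2,2)),  (2;(2,3)),  (3;(1)) ×2,  (3;(2)) }
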